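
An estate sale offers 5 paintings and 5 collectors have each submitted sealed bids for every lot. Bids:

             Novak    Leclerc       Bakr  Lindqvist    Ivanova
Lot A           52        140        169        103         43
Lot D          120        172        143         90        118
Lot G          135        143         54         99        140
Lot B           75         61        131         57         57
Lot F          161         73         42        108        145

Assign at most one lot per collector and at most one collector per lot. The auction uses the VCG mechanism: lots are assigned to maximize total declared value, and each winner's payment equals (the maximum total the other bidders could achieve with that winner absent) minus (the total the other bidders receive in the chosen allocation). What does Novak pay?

Novak pays $43.

Efficient allocation: Novak→Lot F ($161), Leclerc→Lot D ($172), Bakr→Lot B ($131), Lindqvist→Lot A ($103), Ivanova→Lot G ($140); total welfare W = $707.
Novak receives Lot F at value $161, so the others get W − 161 = $546.
Without Novak: best allocation of the remaining 4 bidders over all 5 lots is Leclerc→Lot D ($172), Bakr→Lot A ($169), Lindqvist→Lot F ($108), Ivanova→Lot G ($140), total $589.
VCG payment = (others' best without Novak) − (others' welfare with Novak) = 589 − 546 = $43.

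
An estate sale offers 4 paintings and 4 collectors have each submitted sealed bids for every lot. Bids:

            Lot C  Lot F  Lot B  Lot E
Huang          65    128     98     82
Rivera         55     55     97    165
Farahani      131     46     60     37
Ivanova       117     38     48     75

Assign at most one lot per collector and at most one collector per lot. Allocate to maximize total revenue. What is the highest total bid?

Optimal: Huang→Lot F ($128), Rivera→Lot E ($165), Farahani→Lot C ($131), Ivanova→Lot B ($48) — total 128+165+131+48 = $472.
Column-greedy (each lot in turn goes to its best remaining collector) gives $431, worse by 41.
Swapping Ivanova↔Rivera (Ivanova→Lot E $75, Rivera→Lot B $97) loses 41.
Every other assignment is strictly worse.

Max total: $472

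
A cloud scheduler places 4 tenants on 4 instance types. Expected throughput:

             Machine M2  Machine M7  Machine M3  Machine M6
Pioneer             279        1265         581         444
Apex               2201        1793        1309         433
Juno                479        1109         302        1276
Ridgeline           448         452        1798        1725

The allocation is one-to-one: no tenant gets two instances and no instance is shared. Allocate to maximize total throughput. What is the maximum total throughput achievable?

Max total: 6540 ops/s

This is the linear assignment problem.
Optimal: Pioneer→Machine M7 (1265 ops/s), Apex→Machine M2 (2201 ops/s), Juno→Machine M6 (1276 ops/s), Ridgeline→Machine M3 (1798 ops/s) — total 1265+2201+1276+1798 = 6540 ops/s.
Next-best assignment: Pioneer→Machine M3, Apex→Machine M2, Juno→Machine M7, Ridgeline→Machine M6 = 5616 ops/s.
No other one-to-one assignment exceeds 6540 ops/s.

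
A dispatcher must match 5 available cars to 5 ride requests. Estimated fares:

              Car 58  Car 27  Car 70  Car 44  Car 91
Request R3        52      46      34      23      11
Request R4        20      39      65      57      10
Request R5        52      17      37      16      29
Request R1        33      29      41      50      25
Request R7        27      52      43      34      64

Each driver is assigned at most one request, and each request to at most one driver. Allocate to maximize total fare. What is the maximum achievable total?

Maximum total: $277

This is the linear assignment problem.
Optimal: Car 58→Request R5 ($52), Car 27→Request R3 ($46), Car 70→Request R4 ($65), Car 44→Request R1 ($50), Car 91→Request R7 ($64) — total 52+46+65+50+64 = $277.
Max-entry greedy (repeatedly take the single best remaining cell) gives $248, worse by 29.
Swapping Car 27↔Car 70 (Car 27→Request R4 $39, Car 70→Request R3 $34) loses 38.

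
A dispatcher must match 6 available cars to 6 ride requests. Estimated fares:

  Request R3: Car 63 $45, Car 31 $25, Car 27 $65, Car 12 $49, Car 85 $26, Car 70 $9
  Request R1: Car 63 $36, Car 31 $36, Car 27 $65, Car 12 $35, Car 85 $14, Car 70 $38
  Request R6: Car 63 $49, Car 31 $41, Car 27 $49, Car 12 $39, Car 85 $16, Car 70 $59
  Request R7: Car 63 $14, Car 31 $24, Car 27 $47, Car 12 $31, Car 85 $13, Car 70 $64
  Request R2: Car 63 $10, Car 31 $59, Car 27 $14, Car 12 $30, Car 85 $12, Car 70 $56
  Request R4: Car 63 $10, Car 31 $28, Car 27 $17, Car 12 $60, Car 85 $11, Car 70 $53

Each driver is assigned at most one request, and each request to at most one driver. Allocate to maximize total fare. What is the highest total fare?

Treat this as an assignment problem: match each driver to one request.
Optimal: Car 63→Request R6 ($49), Car 31→Request R2 ($59), Car 27→Request R1 ($65), Car 12→Request R4 ($60), Car 85→Request R3 ($26), Car 70→Request R7 ($64) — total 49+59+65+60+26+64 = $323.
Row-greedy (each driver in turn takes its best remaining request) gives $311, worse by 12.
Swapping Car 70↔Car 27 (Car 70→Request R1 $38, Car 27→Request R7 $47) loses 44.
Checked against all permutations: $323 is optimal.

Maximum total: $323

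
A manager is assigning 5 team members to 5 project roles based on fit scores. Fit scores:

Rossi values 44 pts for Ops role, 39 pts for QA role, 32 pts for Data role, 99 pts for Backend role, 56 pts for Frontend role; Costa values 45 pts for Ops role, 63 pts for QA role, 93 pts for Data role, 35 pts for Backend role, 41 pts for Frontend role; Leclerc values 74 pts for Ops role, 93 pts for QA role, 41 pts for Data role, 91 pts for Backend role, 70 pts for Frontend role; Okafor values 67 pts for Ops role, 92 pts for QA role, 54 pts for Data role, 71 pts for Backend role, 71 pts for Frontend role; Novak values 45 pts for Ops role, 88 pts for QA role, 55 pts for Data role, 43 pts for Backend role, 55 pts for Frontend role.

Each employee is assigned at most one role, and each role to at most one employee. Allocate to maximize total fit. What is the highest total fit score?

Maximum total: 425 pts

This is the linear assignment problem.
Optimal: Rossi→Backend role (99 pts), Costa→Data role (93 pts), Leclerc→Ops role (74 pts), Okafor→Frontend role (71 pts), Novak→QA role (88 pts) — total 99+93+74+71+88 = 425 pts.
Max-entry greedy (repeatedly take the single best remaining cell) gives 401 pts, worse by 24.
Next-best assignment: Rossi→Backend role, Costa→Data role, Leclerc→Frontend role, Okafor→Ops role, Novak→QA role = 417 pts.
Every other assignment is strictly worse.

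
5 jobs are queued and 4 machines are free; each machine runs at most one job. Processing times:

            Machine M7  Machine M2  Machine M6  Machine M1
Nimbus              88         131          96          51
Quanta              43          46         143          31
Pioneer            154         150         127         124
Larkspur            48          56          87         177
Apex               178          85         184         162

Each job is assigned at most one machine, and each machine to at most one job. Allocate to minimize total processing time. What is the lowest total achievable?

Min total: 260 min

This is the linear assignment problem.
Optimal: Larkspur→Machine M7 (48 min), Apex→Machine M2 (85 min), Nimbus→Machine M6 (96 min), Quanta→Machine M1 (31 min) — total 48+85+96+31 = 260 min.
Column-greedy (each machine in turn goes to its cheapest remaining job) gives 319 min, worse by 59.
Next-best assignment: Quanta→Machine M7, Apex→Machine M2, Larkspur→Machine M6, Nimbus→Machine M1 = 266 min.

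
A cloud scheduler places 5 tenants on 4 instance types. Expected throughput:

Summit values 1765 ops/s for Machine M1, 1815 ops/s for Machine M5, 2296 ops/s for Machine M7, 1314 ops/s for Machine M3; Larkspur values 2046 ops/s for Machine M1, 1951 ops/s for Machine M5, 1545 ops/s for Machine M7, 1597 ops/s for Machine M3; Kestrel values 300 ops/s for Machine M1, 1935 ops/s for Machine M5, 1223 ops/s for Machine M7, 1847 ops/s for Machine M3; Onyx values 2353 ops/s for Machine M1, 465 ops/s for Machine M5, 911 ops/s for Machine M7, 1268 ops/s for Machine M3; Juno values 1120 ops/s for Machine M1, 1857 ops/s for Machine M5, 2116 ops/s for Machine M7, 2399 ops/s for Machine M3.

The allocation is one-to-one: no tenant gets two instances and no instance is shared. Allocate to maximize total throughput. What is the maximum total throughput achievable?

Treat this as an assignment problem: match each tenant to one instance.
Optimal: Onyx→Machine M1 (2353 ops/s), Larkspur→Machine M5 (1951 ops/s), Summit→Machine M7 (2296 ops/s), Juno→Machine M3 (2399 ops/s) — total 2353+1951+2296+2399 = 8999 ops/s.
Row-greedy (each tenant in turn takes its best remaining instance) gives 7545 ops/s, worse by 1454.
Every other assignment is strictly worse.

Maximum total: 8999 ops/s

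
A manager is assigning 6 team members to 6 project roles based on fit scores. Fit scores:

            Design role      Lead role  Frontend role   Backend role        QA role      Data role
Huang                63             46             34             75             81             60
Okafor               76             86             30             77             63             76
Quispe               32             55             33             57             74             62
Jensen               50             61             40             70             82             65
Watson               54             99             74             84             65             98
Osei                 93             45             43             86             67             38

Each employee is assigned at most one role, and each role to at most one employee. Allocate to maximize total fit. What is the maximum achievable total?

Optimal: Huang→Backend role (75 pts), Okafor→Lead role (86 pts), Quispe→Data role (62 pts), Jensen→QA role (82 pts), Watson→Frontend role (74 pts), Osei→Design role (93 pts) — total 75+86+62+82+74+93 = 472 pts.
Max-entry greedy (repeatedly take the single best remaining cell) gives 447 pts, worse by 25.
Checked against all permutations: 472 pts is optimal.

Max total: 472 pts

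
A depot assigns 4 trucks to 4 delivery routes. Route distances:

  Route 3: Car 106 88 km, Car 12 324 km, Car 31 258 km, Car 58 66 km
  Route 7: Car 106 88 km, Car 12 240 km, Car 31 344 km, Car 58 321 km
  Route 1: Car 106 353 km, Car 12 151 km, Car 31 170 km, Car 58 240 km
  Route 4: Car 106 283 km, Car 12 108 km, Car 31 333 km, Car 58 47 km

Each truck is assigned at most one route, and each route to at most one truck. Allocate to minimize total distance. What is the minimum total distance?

Minimum total: 432 km

Optimal: Car 106→Route 7 (88 km), Car 12→Route 4 (108 km), Car 31→Route 1 (170 km), Car 58→Route 3 (66 km) — total 88+108+170+66 = 432 km.
Min-entry greedy (repeatedly take the single cheapest remaining cell) gives 630 km, worse by 198.
Swapping Car 31↔Car 58 (Car 31→Route 3 258 km, Car 58→Route 1 240 km) adds 262.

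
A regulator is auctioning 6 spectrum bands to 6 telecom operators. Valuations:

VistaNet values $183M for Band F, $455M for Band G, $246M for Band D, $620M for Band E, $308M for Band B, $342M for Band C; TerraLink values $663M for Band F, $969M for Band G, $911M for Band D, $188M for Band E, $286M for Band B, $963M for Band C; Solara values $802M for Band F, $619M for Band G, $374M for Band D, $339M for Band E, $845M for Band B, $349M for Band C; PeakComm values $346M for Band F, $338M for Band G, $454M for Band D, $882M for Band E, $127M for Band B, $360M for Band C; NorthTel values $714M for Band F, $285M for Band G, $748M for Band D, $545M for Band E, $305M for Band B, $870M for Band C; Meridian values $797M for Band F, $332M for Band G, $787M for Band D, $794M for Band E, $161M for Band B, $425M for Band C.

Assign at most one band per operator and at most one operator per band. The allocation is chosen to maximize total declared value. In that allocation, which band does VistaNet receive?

VistaNet receives Band G.

Optimal: VistaNet→Band G ($455M), TerraLink→Band D ($911M), Solara→Band B ($845M), PeakComm→Band E ($882M), NorthTel→Band C ($870M), Meridian→Band F ($797M) — total 455+911+845+882+870+797 = $4760M.
Max-entry greedy (repeatedly take the single best remaining cell) gives $4609M, worse by 151.
Swapping TerraLink↔Solara (TerraLink→Band B $286M, Solara→Band D $374M) loses 1096.
VistaNet's own top band is Band E ($620M), but forcing VistaNet→Band E and reassigning the rest optimally gives only $4555M — worse by 205.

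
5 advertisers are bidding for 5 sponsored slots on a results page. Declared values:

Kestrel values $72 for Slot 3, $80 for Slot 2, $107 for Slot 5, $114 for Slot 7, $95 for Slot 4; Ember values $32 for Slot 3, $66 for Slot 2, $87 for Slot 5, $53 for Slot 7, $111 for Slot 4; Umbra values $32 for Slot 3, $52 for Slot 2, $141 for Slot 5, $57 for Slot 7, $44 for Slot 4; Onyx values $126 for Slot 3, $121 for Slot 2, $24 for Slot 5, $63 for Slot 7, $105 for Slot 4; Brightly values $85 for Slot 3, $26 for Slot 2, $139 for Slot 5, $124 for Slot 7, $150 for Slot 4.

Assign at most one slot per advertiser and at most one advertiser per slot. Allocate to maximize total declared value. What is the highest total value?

Treat this as an assignment problem: match each advertiser to one slot.
Optimal: Kestrel→Slot 7 ($114), Ember→Slot 2 ($66), Umbra→Slot 5 ($141), Onyx→Slot 3 ($126), Brightly→Slot 4 ($150) — total 114+66+141+126+150 = $597.
Next-best assignment: Kestrel→Slot 2, Ember→Slot 4, Umbra→Slot 5, Onyx→Slot 3, Brightly→Slot 7 = $582.
Swapping Brightly↔Umbra (Brightly→Slot 5 $139, Umbra→Slot 4 $44) loses 108.
No other one-to-one assignment exceeds $597.

Maximum total: $597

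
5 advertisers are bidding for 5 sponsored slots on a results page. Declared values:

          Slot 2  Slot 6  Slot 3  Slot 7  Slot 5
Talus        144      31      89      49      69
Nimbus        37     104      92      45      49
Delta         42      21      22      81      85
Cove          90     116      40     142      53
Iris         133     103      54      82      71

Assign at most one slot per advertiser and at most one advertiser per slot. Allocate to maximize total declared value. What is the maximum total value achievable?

Optimal: Talus→Slot 2 ($144), Nimbus→Slot 3 ($92), Delta→Slot 5 ($85), Cove→Slot 7 ($142), Iris→Slot 6 ($103) — total 144+92+85+142+103 = $566.
Row-greedy (each advertiser in turn takes its best remaining slot) gives $529, worse by 37.
Swapping Nimbus↔Talus (Nimbus→Slot 2 $37, Talus→Slot 3 $89) loses 110.
Checked against all permutations: $566 is optimal.

Maximum total: $566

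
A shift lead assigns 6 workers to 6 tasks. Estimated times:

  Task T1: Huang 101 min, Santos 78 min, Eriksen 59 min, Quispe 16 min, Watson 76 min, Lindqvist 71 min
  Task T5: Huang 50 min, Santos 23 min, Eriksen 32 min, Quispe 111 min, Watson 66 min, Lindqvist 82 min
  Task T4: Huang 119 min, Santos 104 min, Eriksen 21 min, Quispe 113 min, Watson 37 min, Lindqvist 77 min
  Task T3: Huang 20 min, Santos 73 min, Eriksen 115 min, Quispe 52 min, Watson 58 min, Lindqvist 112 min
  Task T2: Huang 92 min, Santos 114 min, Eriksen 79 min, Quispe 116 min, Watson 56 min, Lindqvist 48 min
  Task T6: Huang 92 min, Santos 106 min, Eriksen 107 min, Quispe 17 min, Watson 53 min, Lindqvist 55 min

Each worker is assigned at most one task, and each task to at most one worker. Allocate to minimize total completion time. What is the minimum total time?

Minimum total: 181 min

This is a one-to-one assignment (minimum-cost bipartite matching).
Optimal: Huang→Task T3 (20 min), Santos→Task T5 (23 min), Eriksen→Task T4 (21 min), Quispe→Task T1 (16 min), Watson→Task T6 (53 min), Lindqvist→Task T2 (48 min) — total 20+23+21+16+53+48 = 181 min.
Next-best assignment: Huang→Task T3, Santos→Task T5, Eriksen→Task T4, Quispe→Task T1, Watson→Task T2, Lindqvist→Task T6 = 191 min.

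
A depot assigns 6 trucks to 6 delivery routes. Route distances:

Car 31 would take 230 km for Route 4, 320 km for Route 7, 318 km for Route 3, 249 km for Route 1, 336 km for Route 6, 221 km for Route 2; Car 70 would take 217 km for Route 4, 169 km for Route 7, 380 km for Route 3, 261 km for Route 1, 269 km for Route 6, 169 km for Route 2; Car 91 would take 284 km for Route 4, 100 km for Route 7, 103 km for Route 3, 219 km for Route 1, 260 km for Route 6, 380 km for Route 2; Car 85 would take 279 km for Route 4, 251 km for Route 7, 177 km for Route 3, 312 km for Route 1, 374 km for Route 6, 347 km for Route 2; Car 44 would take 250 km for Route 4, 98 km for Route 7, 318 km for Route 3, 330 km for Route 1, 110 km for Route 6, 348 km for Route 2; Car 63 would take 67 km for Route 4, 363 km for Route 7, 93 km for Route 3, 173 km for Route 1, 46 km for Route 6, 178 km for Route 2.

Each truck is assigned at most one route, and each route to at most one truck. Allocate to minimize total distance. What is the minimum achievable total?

This is the linear assignment problem.
Optimal: Car 31→Route 1 (249 km), Car 70→Route 2 (169 km), Car 91→Route 7 (100 km), Car 85→Route 3 (177 km), Car 44→Route 6 (110 km), Car 63→Route 4 (67 km) — total 249+169+100+177+110+67 = 872 km.
Row-greedy (each truck in turn takes its cheapest remaining route) gives 1055 km, worse by 183.

Minimum total: 872 km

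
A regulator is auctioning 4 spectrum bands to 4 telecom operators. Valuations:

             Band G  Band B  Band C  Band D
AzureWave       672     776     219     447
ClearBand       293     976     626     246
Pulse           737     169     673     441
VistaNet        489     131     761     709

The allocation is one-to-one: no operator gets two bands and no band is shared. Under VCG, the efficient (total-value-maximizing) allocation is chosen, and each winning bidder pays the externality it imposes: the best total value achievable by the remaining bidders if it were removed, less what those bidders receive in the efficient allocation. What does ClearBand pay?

Efficient allocation: AzureWave→Band G ($672M), ClearBand→Band B ($976M), Pulse→Band C ($673M), VistaNet→Band D ($709M); total welfare W = $3030M.
ClearBand receives Band B at value $976M, so the others get W − 976 = $2054M.
Without ClearBand: best allocation of the remaining 3 bidders over all 4 bands is AzureWave→Band B ($776M), Pulse→Band G ($737M), VistaNet→Band C ($761M), total $2274M.
VCG payment = (others' best without ClearBand) − (others' welfare with ClearBand) = 2274 − 2054 = $220M.

ClearBand pays $220M.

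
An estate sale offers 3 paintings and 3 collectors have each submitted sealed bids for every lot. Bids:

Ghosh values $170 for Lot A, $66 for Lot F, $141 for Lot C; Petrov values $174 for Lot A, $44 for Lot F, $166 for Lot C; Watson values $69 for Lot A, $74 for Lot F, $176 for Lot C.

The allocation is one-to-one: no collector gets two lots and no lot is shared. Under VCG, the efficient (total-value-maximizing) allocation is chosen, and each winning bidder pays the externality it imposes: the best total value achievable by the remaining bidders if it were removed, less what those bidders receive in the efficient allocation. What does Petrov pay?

Efficient allocation: Ghosh→Lot F ($66), Petrov→Lot A ($174), Watson→Lot C ($176); total welfare W = $416.
Petrov receives Lot A at value $174, so the others get W − 174 = $242.
Without Petrov: best allocation of the remaining 2 bidders over all 3 lots is Ghosh→Lot A ($170), Watson→Lot C ($176), total $346.
VCG payment = (others' best without Petrov) − (others' welfare with Petrov) = 346 − 242 = $104.

Petrov pays $104.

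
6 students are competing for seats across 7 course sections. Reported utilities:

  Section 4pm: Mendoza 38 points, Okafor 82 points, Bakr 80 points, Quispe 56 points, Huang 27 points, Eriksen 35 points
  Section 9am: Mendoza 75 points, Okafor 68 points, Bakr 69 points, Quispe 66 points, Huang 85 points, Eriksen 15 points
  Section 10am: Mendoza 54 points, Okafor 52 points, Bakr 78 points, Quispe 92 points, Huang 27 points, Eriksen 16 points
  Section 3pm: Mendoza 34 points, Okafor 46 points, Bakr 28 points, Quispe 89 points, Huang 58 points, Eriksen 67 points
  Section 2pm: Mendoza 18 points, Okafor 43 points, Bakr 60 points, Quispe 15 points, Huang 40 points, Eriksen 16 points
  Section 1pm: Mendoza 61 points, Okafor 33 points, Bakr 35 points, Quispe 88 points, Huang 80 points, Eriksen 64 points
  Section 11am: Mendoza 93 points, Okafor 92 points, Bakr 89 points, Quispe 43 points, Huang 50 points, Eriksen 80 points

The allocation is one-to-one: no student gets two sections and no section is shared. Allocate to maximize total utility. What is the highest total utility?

Maximum total: 493 points

Optimal: Mendoza→Section 11am (93 points), Okafor→Section 4pm (82 points), Bakr→Section 10am (78 points), Quispe→Section 1pm (88 points), Huang→Section 9am (85 points), Eriksen→Section 3pm (67 points) — total 93+82+78+88+85+67 = 493 points.
Column-greedy (each section in turn goes to its best remaining student) gives 447 points, worse by 46.
No other one-to-one assignment exceeds 493 points.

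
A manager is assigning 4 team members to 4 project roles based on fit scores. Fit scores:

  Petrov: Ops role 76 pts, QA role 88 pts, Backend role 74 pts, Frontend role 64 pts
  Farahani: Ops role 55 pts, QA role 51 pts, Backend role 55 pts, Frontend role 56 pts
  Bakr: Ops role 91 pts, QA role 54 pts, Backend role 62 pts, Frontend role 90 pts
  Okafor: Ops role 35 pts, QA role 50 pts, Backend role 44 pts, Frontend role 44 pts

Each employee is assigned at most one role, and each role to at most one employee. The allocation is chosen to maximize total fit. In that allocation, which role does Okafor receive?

Optimal: Petrov→QA role (88 pts), Farahani→Frontend role (56 pts), Bakr→Ops role (91 pts), Okafor→Backend role (44 pts) — total 88+56+91+44 = 279 pts.
Column-greedy (each role in turn goes to its best remaining employee) gives 278 pts, worse by 1.
No other one-to-one assignment exceeds 279 pts.
Okafor's own top role is QA role (50 pts), but forcing Okafor→QA role and reassigning the rest optimally gives only 271 pts — worse by 8.

Okafor receives Backend role.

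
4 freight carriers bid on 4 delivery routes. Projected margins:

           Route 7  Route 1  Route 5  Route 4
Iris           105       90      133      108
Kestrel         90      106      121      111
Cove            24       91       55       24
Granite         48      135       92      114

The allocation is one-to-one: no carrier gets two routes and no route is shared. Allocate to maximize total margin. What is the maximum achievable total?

Max total: $431k

Optimal: Iris→Route 7 ($105k), Kestrel→Route 5 ($121k), Cove→Route 1 ($91k), Granite→Route 4 ($114k) — total 105+121+91+114 = $431k.
Column-greedy (each route in turn goes to its best remaining carrier) gives $385k, worse by 46.
Next-best assignment: Iris→Route 5, Kestrel→Route 7, Cove→Route 1, Granite→Route 4 = $428k.
Every other assignment is strictly worse.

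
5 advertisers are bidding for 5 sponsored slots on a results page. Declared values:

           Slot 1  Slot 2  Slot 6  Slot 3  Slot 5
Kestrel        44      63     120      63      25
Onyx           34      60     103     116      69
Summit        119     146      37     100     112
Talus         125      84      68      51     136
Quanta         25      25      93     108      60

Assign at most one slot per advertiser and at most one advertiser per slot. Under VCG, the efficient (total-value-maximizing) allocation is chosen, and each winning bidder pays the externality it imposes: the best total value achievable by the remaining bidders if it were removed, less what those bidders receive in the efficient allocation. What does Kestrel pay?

Efficient allocation: Kestrel→Slot 6 ($120), Onyx→Slot 5 ($69), Summit→Slot 2 ($146), Talus→Slot 1 ($125), Quanta→Slot 3 ($108); total welfare W = $568.
Kestrel receives Slot 6 at value $120, so the others get W − 120 = $448.
Without Kestrel: best allocation of the remaining 4 bidders over all 5 slots is Onyx→Slot 6 ($103), Summit→Slot 2 ($146), Talus→Slot 5 ($136), Quanta→Slot 3 ($108), total $493.
VCG payment = (others' best without Kestrel) − (others' welfare with Kestrel) = 493 − 448 = $45.

Kestrel pays $45.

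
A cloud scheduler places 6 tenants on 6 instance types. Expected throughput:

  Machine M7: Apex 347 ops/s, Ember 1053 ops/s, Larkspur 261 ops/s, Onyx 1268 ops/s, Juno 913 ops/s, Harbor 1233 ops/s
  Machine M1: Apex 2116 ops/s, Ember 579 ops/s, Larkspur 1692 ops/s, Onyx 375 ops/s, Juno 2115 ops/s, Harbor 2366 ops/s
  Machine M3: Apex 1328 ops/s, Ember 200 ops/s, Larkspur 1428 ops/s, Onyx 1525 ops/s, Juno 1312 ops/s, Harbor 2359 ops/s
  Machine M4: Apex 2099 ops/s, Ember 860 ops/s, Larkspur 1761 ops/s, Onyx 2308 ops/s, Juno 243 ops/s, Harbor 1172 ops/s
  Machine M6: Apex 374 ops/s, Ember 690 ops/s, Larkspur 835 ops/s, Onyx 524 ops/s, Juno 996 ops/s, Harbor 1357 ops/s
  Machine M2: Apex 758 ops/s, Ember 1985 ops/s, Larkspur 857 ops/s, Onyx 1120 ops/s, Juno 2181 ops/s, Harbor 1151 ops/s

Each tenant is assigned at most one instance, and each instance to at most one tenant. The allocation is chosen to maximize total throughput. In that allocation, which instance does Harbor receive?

Harbor receives Machine M3.

Optimal: Apex→Machine M1 (2116 ops/s), Ember→Machine M7 (1053 ops/s), Larkspur→Machine M6 (835 ops/s), Onyx→Machine M4 (2308 ops/s), Juno→Machine M2 (2181 ops/s), Harbor→Machine M3 (2359 ops/s) — total 2116+1053+835+2308+2181+2359 = 10852 ops/s.
Column-greedy (each instance in turn goes to its best remaining tenant) gives 10142 ops/s, worse by 710.
Swapping Ember↔Harbor (Ember→Machine M3 200 ops/s, Harbor→Machine M7 1233 ops/s) loses 1979.
No other one-to-one assignment exceeds 10852 ops/s.
Harbor's own top instance is Machine M1 (2366 ops/s), but forcing Harbor→Machine M1 and reassigning the rest optimally gives only 10142 ops/s — worse by 710.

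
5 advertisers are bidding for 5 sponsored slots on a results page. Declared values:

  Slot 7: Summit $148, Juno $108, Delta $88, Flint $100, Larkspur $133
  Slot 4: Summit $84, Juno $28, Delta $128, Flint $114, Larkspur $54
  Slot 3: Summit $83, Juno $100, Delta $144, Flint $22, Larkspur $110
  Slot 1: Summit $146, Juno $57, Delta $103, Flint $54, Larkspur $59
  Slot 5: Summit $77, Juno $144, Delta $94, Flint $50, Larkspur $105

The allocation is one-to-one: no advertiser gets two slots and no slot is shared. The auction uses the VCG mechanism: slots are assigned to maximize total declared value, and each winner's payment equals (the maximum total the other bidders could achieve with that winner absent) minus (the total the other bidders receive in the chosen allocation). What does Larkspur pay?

Efficient allocation: Summit→Slot 1 ($146), Juno→Slot 5 ($144), Delta→Slot 3 ($144), Flint→Slot 4 ($114), Larkspur→Slot 7 ($133); total welfare W = $681.
Larkspur receives Slot 7 at value $133, so the others get W − 133 = $548.
Without Larkspur: best allocation of the remaining 4 bidders over all 5 slots is Summit→Slot 7 ($148), Juno→Slot 5 ($144), Delta→Slot 3 ($144), Flint→Slot 4 ($114), total $550.
VCG payment = (others' best without Larkspur) − (others' welfare with Larkspur) = 550 − 548 = $2.

Larkspur pays $2.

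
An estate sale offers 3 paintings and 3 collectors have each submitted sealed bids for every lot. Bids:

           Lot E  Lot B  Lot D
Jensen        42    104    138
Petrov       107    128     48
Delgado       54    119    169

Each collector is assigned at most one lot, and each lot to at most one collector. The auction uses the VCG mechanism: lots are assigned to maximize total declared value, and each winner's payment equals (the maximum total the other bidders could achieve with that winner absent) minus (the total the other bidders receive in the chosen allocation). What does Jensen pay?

Jensen pays $21.

Efficient allocation: Jensen→Lot B ($104), Petrov→Lot E ($107), Delgado→Lot D ($169); total welfare W = $380.
Jensen receives Lot B at value $104, so the others get W − 104 = $276.
Without Jensen: best allocation of the remaining 2 bidders over all 3 lots is Petrov→Lot B ($128), Delgado→Lot D ($169), total $297.
VCG payment = (others' best without Jensen) − (others' welfare with Jensen) = 297 − 276 = $21.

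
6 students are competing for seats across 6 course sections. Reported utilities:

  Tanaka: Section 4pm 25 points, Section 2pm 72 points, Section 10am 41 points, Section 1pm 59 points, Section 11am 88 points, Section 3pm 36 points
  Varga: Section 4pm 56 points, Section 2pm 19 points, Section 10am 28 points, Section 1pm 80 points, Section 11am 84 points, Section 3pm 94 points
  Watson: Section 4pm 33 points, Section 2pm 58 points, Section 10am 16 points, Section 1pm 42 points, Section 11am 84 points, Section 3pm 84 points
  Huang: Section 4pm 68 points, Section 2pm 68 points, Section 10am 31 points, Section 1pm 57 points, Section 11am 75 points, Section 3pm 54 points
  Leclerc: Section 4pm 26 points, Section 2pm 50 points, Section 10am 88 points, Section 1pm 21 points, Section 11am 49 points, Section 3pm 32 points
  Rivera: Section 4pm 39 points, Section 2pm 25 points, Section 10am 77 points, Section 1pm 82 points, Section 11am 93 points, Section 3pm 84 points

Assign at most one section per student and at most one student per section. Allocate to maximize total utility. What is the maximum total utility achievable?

Max total: 488 points

This is a one-to-one assignment (maximum-weight bipartite matching).
Optimal: Tanaka→Section 2pm (72 points), Varga→Section 3pm (94 points), Watson→Section 11am (84 points), Huang→Section 4pm (68 points), Leclerc→Section 10am (88 points), Rivera→Section 1pm (82 points) — total 72+94+84+68+88+82 = 488 points.
Max-entry greedy (repeatedly take the single best remaining cell) gives 457 points, worse by 31.
Next-best assignment: Tanaka→Section 2pm, Varga→Section 1pm, Watson→Section 3pm, Huang→Section 4pm, Leclerc→Section 10am, Rivera→Section 11am = 485 points.
Swapping Leclerc↔Varga (Leclerc→Section 3pm 32 points, Varga→Section 10am 28 points) loses 122.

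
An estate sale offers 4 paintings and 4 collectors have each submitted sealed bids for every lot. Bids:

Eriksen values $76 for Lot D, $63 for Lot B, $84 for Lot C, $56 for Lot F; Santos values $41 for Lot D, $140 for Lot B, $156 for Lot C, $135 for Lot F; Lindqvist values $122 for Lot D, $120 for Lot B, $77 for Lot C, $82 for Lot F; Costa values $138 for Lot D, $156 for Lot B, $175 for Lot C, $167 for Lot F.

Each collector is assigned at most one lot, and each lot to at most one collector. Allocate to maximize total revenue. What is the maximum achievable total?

Optimal: Eriksen→Lot D ($76), Santos→Lot C ($156), Lindqvist→Lot B ($120), Costa→Lot F ($167) — total 76+156+120+167 = $519.
Next-best assignment: Eriksen→Lot C, Santos→Lot B, Lindqvist→Lot D, Costa→Lot F = $513.
No other one-to-one assignment exceeds $519.

Maximum total: $519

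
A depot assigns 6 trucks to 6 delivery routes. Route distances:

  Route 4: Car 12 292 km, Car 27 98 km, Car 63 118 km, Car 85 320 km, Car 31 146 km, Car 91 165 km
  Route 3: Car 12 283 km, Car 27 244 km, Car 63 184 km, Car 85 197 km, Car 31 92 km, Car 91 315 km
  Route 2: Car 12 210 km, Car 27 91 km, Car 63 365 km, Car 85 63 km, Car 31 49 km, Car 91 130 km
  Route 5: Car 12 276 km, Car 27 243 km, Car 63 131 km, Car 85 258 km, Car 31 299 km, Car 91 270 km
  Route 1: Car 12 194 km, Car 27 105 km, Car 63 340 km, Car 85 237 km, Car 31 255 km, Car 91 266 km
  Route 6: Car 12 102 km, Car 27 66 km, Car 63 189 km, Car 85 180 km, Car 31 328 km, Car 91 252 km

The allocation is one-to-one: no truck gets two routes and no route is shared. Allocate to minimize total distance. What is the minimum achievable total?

Min total: 658 km

Optimal: Car 12→Route 6 (102 km), Car 27→Route 1 (105 km), Car 63→Route 5 (131 km), Car 85→Route 2 (63 km), Car 31→Route 3 (92 km), Car 91→Route 4 (165 km) — total 102+105+131+63+92+165 = 658 km.
Row-greedy (each truck in turn takes its cheapest remaining route) gives 1033 km, worse by 375.
Every other assignment is strictly worse.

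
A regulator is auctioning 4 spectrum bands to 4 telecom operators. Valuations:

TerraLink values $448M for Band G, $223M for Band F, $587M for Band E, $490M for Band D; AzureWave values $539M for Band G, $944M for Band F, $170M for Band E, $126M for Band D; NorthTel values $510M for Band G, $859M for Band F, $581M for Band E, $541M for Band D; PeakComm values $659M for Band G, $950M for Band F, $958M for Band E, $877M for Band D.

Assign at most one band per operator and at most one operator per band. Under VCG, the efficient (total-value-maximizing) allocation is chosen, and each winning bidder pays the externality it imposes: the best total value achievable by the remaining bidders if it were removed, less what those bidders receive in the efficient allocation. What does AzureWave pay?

AzureWave pays $349M.

Efficient allocation: TerraLink→Band E ($587M), AzureWave→Band F ($944M), NorthTel→Band G ($510M), PeakComm→Band D ($877M); total welfare W = $2918M.
AzureWave receives Band F at value $944M, so the others get W − 944 = $1974M.
Without AzureWave: best allocation of the remaining 3 bidders over all 4 bands is TerraLink→Band E ($587M), NorthTel→Band F ($859M), PeakComm→Band D ($877M), total $2323M.
VCG payment = (others' best without AzureWave) − (others' welfare with AzureWave) = 2323 − 1974 = $349M.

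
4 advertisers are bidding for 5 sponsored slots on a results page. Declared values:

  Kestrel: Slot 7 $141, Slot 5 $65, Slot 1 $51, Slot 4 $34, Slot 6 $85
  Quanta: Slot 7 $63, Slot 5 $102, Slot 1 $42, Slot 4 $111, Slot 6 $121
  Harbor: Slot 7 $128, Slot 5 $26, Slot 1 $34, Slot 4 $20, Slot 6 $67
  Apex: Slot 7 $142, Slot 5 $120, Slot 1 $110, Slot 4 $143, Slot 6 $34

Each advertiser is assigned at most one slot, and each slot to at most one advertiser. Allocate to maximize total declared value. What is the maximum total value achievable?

Maximum total: $458

This is the linear assignment problem.
Optimal: Kestrel→Slot 6 ($85), Quanta→Slot 5 ($102), Harbor→Slot 7 ($128), Apex→Slot 4 ($143) — total 85+102+128+143 = $458.
Column-greedy (each slot in turn goes to its best remaining advertiser) gives $315, worse by 143.
Next-best assignment: Kestrel→Slot 5, Quanta→Slot 6, Harbor→Slot 7, Apex→Slot 4 = $457.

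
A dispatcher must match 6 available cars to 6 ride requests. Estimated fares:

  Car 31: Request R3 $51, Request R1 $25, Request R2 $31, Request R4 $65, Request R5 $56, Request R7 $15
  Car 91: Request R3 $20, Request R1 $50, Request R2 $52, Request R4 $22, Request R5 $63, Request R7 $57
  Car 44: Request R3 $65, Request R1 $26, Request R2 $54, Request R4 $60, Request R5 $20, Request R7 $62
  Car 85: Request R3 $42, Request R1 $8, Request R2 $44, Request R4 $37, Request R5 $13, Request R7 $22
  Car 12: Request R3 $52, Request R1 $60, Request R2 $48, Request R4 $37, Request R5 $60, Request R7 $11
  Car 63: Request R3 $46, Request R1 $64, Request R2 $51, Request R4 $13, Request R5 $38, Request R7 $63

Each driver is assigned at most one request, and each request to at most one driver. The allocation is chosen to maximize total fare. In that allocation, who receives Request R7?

Optimal: Car 31→Request R4 ($65), Car 91→Request R5 ($63), Car 44→Request R3 ($65), Car 85→Request R2 ($44), Car 12→Request R1 ($60), Car 63→Request R7 ($63) — total 65+63+65+44+60+63 = $360.
Column-greedy (each request in turn goes to its best remaining driver) gives $328, worse by 32.
Next-best assignment: Car 31→Request R4, Car 91→Request R7, Car 44→Request R3, Car 85→Request R2, Car 12→Request R5, Car 63→Request R1 = $355.
Car 63's own top request is Request R1 ($64), but forcing Car 63→Request R1 and reassigning the rest optimally gives only $355 — worse by 5.

Car 63 receives Request R7.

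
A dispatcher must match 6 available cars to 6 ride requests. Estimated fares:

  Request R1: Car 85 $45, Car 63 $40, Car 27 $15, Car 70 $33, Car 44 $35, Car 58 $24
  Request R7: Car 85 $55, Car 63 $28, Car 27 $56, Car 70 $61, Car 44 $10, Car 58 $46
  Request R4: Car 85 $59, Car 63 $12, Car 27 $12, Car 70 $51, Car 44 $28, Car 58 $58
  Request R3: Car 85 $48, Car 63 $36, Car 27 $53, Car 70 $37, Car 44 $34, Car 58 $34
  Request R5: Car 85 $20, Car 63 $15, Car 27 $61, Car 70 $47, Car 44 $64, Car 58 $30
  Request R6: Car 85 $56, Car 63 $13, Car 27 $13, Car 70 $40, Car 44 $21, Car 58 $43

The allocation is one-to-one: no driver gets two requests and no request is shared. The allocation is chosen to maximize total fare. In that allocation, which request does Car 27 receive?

Car 27 receives Request R3.

Optimal: Car 85→Request R6 ($56), Car 63→Request R1 ($40), Car 27→Request R3 ($53), Car 70→Request R7 ($61), Car 44→Request R5 ($64), Car 58→Request R4 ($58) — total 56+40+53+61+64+58 = $332.
Max-entry greedy (repeatedly take the single best remaining cell) gives $320, worse by 12.
Car 27's own top request is Request R5 ($61), but forcing Car 27→Request R5 and reassigning the rest optimally gives only $310 — worse by 22.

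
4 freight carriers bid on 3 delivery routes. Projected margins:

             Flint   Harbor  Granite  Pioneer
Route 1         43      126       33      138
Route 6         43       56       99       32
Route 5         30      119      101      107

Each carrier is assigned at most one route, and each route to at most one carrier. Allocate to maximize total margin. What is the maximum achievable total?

Max total: $356k

Optimal: Pioneer→Route 1 ($138k), Granite→Route 6 ($99k), Harbor→Route 5 ($119k) — total 138+99+119 = $356k.
Row-greedy (each carrier in turn takes its best remaining route) gives $261k, worse by 95.
Next-best assignment: Harbor→Route 1, Granite→Route 6, Pioneer→Route 5 = $332k.
Every other assignment is strictly worse.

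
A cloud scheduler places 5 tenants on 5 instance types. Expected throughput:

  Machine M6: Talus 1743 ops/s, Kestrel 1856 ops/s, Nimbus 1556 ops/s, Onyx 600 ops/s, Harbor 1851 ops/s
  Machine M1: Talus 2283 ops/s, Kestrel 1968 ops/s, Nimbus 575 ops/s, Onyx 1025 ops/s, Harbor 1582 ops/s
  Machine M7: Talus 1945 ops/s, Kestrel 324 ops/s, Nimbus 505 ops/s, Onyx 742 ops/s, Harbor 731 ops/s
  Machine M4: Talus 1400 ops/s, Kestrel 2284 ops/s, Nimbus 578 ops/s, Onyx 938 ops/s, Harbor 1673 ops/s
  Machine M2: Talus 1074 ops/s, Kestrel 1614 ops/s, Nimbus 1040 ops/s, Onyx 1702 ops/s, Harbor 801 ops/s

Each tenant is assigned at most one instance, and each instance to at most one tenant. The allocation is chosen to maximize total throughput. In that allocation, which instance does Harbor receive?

Optimal: Talus→Machine M7 (1945 ops/s), Kestrel→Machine M4 (2284 ops/s), Nimbus→Machine M6 (1556 ops/s), Onyx→Machine M2 (1702 ops/s), Harbor→Machine M1 (1582 ops/s) — total 1945+2284+1556+1702+1582 = 9069 ops/s.
Row-greedy (each tenant in turn takes its best remaining instance) gives 8556 ops/s, worse by 513.
Swapping Onyx↔Harbor (Onyx→Machine M1 1025 ops/s, Harbor→Machine M2 801 ops/s) loses 1458.
Harbor's own top instance is Machine M6 (1851 ops/s), but forcing Harbor→Machine M6 and reassigning the rest optimally gives only 8625 ops/s — worse by 444.

Harbor receives Machine M1.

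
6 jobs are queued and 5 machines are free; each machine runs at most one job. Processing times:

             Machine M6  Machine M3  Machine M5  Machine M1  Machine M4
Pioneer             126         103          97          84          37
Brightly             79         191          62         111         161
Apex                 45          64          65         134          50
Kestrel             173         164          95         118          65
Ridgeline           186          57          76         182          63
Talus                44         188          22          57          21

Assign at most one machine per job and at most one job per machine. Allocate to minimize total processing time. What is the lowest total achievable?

Optimal: Apex→Machine M6 (45 min), Ridgeline→Machine M3 (57 min), Brightly→Machine M5 (62 min), Talus→Machine M1 (57 min), Pioneer→Machine M4 (37 min) — total 45+57+62+57+37 = 258 min.
Row-greedy (each job in turn takes its cheapest remaining machine) gives 319 min, worse by 61.
Next-best assignment: Apex→Machine M6, Ridgeline→Machine M3, Brightly→Machine M5, Pioneer→Machine M1, Talus→Machine M4 = 269 min.

Minimum total: 258 min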